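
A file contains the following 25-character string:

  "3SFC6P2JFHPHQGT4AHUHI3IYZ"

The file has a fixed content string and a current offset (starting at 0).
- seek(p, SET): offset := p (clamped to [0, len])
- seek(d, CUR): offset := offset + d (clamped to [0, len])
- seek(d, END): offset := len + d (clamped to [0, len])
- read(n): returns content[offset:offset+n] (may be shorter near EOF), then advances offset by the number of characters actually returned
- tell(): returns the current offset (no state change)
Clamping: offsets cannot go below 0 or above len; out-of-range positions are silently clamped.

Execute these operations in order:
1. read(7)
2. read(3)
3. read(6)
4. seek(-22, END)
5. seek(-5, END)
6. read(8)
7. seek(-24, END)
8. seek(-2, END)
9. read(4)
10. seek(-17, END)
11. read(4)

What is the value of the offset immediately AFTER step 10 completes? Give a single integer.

Answer: 8

Derivation:
After 1 (read(7)): returned '3SFC6P2', offset=7
After 2 (read(3)): returned 'JFH', offset=10
After 3 (read(6)): returned 'PHQGT4', offset=16
After 4 (seek(-22, END)): offset=3
After 5 (seek(-5, END)): offset=20
After 6 (read(8)): returned 'I3IYZ', offset=25
After 7 (seek(-24, END)): offset=1
After 8 (seek(-2, END)): offset=23
After 9 (read(4)): returned 'YZ', offset=25
After 10 (seek(-17, END)): offset=8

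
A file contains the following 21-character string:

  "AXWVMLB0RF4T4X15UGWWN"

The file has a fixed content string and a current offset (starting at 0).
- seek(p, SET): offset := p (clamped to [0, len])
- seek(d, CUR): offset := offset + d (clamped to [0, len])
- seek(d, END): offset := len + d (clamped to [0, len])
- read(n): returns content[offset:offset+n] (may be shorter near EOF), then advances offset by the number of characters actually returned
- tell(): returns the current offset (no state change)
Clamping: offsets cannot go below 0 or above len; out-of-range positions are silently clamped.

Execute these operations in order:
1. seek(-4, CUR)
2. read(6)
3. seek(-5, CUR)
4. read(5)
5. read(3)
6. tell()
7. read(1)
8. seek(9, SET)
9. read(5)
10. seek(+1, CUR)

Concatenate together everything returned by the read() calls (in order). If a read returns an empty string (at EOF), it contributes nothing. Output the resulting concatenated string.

After 1 (seek(-4, CUR)): offset=0
After 2 (read(6)): returned 'AXWVML', offset=6
After 3 (seek(-5, CUR)): offset=1
After 4 (read(5)): returned 'XWVML', offset=6
After 5 (read(3)): returned 'B0R', offset=9
After 6 (tell()): offset=9
After 7 (read(1)): returned 'F', offset=10
After 8 (seek(9, SET)): offset=9
After 9 (read(5)): returned 'F4T4X', offset=14
After 10 (seek(+1, CUR)): offset=15

Answer: AXWVMLXWVMLB0RFF4T4X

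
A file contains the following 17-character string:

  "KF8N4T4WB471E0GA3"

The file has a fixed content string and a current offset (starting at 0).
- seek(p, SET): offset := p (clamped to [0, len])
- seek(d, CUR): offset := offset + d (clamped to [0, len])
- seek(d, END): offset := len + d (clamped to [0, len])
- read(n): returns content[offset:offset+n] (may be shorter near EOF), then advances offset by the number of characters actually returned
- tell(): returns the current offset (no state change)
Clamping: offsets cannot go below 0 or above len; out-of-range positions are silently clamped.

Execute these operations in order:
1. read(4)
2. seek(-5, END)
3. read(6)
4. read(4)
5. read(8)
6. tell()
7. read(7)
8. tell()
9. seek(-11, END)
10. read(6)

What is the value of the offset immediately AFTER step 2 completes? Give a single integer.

After 1 (read(4)): returned 'KF8N', offset=4
After 2 (seek(-5, END)): offset=12

Answer: 12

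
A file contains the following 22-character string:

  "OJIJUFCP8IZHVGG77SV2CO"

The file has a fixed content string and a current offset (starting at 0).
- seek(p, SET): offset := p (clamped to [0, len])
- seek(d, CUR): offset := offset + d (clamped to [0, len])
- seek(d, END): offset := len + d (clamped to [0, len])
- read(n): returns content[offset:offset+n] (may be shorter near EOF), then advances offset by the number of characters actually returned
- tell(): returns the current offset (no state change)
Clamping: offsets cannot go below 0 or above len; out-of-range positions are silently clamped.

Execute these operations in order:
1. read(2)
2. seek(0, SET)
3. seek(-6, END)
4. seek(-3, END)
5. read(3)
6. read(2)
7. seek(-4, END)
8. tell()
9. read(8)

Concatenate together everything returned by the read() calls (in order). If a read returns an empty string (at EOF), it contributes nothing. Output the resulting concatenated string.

After 1 (read(2)): returned 'OJ', offset=2
After 2 (seek(0, SET)): offset=0
After 3 (seek(-6, END)): offset=16
After 4 (seek(-3, END)): offset=19
After 5 (read(3)): returned '2CO', offset=22
After 6 (read(2)): returned '', offset=22
After 7 (seek(-4, END)): offset=18
After 8 (tell()): offset=18
After 9 (read(8)): returned 'V2CO', offset=22

Answer: OJ2COV2CO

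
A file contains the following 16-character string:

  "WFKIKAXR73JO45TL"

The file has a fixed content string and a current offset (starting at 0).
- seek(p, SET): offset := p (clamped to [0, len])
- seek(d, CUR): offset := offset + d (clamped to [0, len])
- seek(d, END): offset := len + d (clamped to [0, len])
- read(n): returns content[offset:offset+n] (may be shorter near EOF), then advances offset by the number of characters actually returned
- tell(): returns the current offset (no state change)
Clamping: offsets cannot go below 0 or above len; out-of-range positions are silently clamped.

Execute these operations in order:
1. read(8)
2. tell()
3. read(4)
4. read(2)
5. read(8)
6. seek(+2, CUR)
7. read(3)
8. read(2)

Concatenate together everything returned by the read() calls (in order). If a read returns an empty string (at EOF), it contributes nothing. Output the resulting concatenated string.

Answer: WFKIKAXR73JO45TL

Derivation:
After 1 (read(8)): returned 'WFKIKAXR', offset=8
After 2 (tell()): offset=8
After 3 (read(4)): returned '73JO', offset=12
After 4 (read(2)): returned '45', offset=14
After 5 (read(8)): returned 'TL', offset=16
After 6 (seek(+2, CUR)): offset=16
After 7 (read(3)): returned '', offset=16
After 8 (read(2)): returned '', offset=16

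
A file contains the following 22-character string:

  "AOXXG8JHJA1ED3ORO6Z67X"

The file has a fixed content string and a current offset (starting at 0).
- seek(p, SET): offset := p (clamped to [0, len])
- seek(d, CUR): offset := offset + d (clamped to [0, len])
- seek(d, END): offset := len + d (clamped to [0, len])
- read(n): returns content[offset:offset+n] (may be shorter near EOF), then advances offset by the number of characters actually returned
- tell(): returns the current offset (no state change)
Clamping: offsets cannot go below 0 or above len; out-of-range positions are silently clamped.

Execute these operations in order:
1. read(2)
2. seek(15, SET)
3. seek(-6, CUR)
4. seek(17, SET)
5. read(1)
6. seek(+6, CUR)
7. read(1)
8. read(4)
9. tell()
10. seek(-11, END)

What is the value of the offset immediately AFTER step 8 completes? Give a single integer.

After 1 (read(2)): returned 'AO', offset=2
After 2 (seek(15, SET)): offset=15
After 3 (seek(-6, CUR)): offset=9
After 4 (seek(17, SET)): offset=17
After 5 (read(1)): returned '6', offset=18
After 6 (seek(+6, CUR)): offset=22
After 7 (read(1)): returned '', offset=22
After 8 (read(4)): returned '', offset=22

Answer: 22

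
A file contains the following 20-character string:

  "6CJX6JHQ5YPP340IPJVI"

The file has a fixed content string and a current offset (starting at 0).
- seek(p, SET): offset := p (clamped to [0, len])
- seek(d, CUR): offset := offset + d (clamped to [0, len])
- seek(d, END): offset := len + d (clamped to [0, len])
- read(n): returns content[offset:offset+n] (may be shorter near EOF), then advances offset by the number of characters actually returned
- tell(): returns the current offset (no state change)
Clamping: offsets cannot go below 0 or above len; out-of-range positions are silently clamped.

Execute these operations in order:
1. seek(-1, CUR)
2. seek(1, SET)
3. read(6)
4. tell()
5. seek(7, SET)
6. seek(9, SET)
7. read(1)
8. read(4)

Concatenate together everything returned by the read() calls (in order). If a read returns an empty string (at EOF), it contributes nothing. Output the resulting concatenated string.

Answer: CJX6JHYPP34

Derivation:
After 1 (seek(-1, CUR)): offset=0
After 2 (seek(1, SET)): offset=1
After 3 (read(6)): returned 'CJX6JH', offset=7
After 4 (tell()): offset=7
After 5 (seek(7, SET)): offset=7
After 6 (seek(9, SET)): offset=9
After 7 (read(1)): returned 'Y', offset=10
After 8 (read(4)): returned 'PP34', offset=14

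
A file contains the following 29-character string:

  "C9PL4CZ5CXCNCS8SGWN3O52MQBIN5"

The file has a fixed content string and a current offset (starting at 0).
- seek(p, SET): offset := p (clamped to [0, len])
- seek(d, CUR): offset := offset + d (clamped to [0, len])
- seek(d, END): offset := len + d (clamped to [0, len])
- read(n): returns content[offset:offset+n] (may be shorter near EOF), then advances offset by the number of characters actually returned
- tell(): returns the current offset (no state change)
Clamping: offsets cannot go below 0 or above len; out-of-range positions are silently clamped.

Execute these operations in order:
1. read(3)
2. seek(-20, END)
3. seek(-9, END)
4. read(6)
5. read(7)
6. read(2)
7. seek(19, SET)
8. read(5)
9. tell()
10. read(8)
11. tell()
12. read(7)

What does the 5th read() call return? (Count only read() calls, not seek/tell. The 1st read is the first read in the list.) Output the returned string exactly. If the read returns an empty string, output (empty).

After 1 (read(3)): returned 'C9P', offset=3
After 2 (seek(-20, END)): offset=9
After 3 (seek(-9, END)): offset=20
After 4 (read(6)): returned 'O52MQB', offset=26
After 5 (read(7)): returned 'IN5', offset=29
After 6 (read(2)): returned '', offset=29
After 7 (seek(19, SET)): offset=19
After 8 (read(5)): returned '3O52M', offset=24
After 9 (tell()): offset=24
After 10 (read(8)): returned 'QBIN5', offset=29
After 11 (tell()): offset=29
After 12 (read(7)): returned '', offset=29

Answer: 3O52M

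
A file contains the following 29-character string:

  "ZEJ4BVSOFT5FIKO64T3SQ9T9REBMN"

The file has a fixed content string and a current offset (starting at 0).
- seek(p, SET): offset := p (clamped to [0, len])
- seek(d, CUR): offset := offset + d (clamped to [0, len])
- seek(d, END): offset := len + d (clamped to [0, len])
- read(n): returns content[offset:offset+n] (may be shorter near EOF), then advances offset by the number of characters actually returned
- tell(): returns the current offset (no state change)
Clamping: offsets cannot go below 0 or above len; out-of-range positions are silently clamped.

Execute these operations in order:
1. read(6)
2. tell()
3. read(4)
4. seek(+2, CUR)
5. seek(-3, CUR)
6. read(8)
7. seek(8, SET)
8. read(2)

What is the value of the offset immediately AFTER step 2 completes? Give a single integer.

After 1 (read(6)): returned 'ZEJ4BV', offset=6
After 2 (tell()): offset=6

Answer: 6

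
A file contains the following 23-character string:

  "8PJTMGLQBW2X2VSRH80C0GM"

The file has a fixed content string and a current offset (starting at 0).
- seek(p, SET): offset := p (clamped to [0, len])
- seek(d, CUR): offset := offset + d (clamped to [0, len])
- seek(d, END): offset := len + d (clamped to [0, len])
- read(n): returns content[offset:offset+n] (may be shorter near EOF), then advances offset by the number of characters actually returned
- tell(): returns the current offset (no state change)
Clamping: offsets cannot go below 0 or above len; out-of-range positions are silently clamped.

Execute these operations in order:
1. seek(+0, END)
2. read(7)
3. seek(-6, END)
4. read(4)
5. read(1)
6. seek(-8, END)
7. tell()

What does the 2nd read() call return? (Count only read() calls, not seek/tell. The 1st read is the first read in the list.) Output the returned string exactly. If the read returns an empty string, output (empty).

After 1 (seek(+0, END)): offset=23
After 2 (read(7)): returned '', offset=23
After 3 (seek(-6, END)): offset=17
After 4 (read(4)): returned '80C0', offset=21
After 5 (read(1)): returned 'G', offset=22
After 6 (seek(-8, END)): offset=15
After 7 (tell()): offset=15

Answer: 80C0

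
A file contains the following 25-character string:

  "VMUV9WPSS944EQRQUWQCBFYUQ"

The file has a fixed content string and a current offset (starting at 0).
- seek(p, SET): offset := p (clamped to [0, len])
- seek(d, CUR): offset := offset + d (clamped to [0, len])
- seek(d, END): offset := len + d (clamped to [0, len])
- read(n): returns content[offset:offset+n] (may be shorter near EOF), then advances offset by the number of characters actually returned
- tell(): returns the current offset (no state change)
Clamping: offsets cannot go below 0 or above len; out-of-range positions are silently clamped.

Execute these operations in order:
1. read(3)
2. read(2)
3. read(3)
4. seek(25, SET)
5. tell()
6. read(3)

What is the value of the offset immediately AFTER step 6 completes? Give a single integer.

After 1 (read(3)): returned 'VMU', offset=3
After 2 (read(2)): returned 'V9', offset=5
After 3 (read(3)): returned 'WPS', offset=8
After 4 (seek(25, SET)): offset=25
After 5 (tell()): offset=25
After 6 (read(3)): returned '', offset=25

Answer: 25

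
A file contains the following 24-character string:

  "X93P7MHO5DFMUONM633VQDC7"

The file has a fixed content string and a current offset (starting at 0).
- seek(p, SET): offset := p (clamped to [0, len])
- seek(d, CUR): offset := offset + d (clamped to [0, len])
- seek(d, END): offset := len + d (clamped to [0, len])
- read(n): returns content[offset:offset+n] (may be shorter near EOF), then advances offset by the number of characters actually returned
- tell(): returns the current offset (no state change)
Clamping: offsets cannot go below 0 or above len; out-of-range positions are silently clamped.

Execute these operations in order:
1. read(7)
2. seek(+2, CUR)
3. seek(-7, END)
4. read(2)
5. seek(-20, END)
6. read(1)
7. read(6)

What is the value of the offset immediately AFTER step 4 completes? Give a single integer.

Answer: 19

Derivation:
After 1 (read(7)): returned 'X93P7MH', offset=7
After 2 (seek(+2, CUR)): offset=9
After 3 (seek(-7, END)): offset=17
After 4 (read(2)): returned '33', offset=19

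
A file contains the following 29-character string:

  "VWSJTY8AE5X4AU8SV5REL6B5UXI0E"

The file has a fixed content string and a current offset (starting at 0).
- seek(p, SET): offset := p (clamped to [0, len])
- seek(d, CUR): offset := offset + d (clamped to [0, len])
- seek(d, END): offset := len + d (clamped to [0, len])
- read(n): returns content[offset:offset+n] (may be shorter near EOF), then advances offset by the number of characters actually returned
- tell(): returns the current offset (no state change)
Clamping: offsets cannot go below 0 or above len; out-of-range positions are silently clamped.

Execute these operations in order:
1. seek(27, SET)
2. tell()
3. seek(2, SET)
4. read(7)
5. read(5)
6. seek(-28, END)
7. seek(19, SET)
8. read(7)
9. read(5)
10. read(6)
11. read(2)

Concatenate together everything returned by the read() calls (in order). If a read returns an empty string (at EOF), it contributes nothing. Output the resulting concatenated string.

After 1 (seek(27, SET)): offset=27
After 2 (tell()): offset=27
After 3 (seek(2, SET)): offset=2
After 4 (read(7)): returned 'SJTY8AE', offset=9
After 5 (read(5)): returned '5X4AU', offset=14
After 6 (seek(-28, END)): offset=1
After 7 (seek(19, SET)): offset=19
After 8 (read(7)): returned 'EL6B5UX', offset=26
After 9 (read(5)): returned 'I0E', offset=29
After 10 (read(6)): returned '', offset=29
After 11 (read(2)): returned '', offset=29

Answer: SJTY8AE5X4AUEL6B5UXI0E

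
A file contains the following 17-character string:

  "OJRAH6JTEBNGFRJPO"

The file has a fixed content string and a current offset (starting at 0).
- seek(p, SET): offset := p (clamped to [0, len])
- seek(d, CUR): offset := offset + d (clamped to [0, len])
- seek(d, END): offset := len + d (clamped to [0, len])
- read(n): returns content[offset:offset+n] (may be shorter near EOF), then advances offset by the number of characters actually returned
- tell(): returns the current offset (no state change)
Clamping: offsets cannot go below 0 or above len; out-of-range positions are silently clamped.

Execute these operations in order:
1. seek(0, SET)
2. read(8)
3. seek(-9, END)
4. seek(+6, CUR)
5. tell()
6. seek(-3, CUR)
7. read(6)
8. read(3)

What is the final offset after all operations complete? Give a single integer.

After 1 (seek(0, SET)): offset=0
After 2 (read(8)): returned 'OJRAH6JT', offset=8
After 3 (seek(-9, END)): offset=8
After 4 (seek(+6, CUR)): offset=14
After 5 (tell()): offset=14
After 6 (seek(-3, CUR)): offset=11
After 7 (read(6)): returned 'GFRJPO', offset=17
After 8 (read(3)): returned '', offset=17

Answer: 17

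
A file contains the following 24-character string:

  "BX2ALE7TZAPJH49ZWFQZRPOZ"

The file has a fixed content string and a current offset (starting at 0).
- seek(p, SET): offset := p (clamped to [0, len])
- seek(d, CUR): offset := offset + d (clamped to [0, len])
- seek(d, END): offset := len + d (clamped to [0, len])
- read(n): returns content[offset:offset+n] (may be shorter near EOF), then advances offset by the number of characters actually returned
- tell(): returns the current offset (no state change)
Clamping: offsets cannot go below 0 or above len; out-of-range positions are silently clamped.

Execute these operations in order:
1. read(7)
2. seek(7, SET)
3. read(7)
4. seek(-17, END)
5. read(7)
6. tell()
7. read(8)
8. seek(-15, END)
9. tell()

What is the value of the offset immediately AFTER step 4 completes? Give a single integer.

Answer: 7

Derivation:
After 1 (read(7)): returned 'BX2ALE7', offset=7
After 2 (seek(7, SET)): offset=7
After 3 (read(7)): returned 'TZAPJH4', offset=14
After 4 (seek(-17, END)): offset=7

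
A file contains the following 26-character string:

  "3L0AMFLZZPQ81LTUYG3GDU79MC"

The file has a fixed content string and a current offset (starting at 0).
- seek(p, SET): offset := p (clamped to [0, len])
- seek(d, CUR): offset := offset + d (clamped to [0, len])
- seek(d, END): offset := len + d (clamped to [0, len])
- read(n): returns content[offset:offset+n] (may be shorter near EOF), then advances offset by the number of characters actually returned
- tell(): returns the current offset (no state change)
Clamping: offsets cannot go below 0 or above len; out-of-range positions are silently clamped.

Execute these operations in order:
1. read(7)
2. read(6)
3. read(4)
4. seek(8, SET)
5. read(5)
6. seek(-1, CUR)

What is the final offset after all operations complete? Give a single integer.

After 1 (read(7)): returned '3L0AMFL', offset=7
After 2 (read(6)): returned 'ZZPQ81', offset=13
After 3 (read(4)): returned 'LTUY', offset=17
After 4 (seek(8, SET)): offset=8
After 5 (read(5)): returned 'ZPQ81', offset=13
After 6 (seek(-1, CUR)): offset=12

Answer: 12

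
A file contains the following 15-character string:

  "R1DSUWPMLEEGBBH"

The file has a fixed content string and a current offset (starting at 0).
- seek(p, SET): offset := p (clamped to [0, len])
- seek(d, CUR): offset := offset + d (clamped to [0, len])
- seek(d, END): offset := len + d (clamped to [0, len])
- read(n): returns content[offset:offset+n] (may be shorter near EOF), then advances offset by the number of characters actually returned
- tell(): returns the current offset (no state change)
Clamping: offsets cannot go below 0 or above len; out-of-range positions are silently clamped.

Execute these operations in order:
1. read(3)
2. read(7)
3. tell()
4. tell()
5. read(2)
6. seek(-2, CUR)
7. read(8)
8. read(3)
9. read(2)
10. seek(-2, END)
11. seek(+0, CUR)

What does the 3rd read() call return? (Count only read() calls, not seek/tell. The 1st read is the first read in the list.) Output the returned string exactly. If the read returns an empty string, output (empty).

Answer: EG

Derivation:
After 1 (read(3)): returned 'R1D', offset=3
After 2 (read(7)): returned 'SUWPMLE', offset=10
After 3 (tell()): offset=10
After 4 (tell()): offset=10
After 5 (read(2)): returned 'EG', offset=12
After 6 (seek(-2, CUR)): offset=10
After 7 (read(8)): returned 'EGBBH', offset=15
After 8 (read(3)): returned '', offset=15
After 9 (read(2)): returned '', offset=15
After 10 (seek(-2, END)): offset=13
After 11 (seek(+0, CUR)): offset=13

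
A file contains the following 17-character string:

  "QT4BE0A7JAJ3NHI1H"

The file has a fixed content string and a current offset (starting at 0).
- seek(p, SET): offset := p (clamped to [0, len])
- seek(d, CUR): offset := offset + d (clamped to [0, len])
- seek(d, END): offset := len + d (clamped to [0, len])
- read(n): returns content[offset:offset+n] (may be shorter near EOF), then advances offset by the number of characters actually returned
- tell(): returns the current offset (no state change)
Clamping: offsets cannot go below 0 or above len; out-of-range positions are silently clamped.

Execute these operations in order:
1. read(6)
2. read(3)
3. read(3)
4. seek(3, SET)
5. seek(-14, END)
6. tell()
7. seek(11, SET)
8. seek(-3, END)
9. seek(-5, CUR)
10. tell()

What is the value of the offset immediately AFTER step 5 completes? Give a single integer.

After 1 (read(6)): returned 'QT4BE0', offset=6
After 2 (read(3)): returned 'A7J', offset=9
After 3 (read(3)): returned 'AJ3', offset=12
After 4 (seek(3, SET)): offset=3
After 5 (seek(-14, END)): offset=3

Answer: 3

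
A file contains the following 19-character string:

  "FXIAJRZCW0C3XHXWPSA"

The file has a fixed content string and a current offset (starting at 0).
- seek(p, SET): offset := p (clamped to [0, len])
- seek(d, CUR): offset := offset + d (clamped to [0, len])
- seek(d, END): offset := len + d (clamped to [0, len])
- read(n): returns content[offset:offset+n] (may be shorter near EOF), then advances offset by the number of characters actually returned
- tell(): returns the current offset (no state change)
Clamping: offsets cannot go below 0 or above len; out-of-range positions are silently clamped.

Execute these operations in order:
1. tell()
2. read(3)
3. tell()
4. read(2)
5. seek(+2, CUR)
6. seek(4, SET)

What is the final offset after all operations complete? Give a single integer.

Answer: 4

Derivation:
After 1 (tell()): offset=0
After 2 (read(3)): returned 'FXI', offset=3
After 3 (tell()): offset=3
After 4 (read(2)): returned 'AJ', offset=5
After 5 (seek(+2, CUR)): offset=7
After 6 (seek(4, SET)): offset=4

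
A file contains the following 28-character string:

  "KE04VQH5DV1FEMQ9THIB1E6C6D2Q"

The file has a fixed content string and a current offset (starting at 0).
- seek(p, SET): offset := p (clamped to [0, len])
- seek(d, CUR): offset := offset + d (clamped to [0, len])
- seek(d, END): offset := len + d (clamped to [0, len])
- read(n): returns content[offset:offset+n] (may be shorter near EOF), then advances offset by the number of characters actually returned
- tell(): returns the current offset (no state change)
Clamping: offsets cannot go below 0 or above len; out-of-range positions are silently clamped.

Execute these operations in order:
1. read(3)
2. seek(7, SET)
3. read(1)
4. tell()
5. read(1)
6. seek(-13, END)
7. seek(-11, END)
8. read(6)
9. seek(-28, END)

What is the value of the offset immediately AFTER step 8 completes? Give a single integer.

Answer: 23

Derivation:
After 1 (read(3)): returned 'KE0', offset=3
After 2 (seek(7, SET)): offset=7
After 3 (read(1)): returned '5', offset=8
After 4 (tell()): offset=8
After 5 (read(1)): returned 'D', offset=9
After 6 (seek(-13, END)): offset=15
After 7 (seek(-11, END)): offset=17
After 8 (read(6)): returned 'HIB1E6', offset=23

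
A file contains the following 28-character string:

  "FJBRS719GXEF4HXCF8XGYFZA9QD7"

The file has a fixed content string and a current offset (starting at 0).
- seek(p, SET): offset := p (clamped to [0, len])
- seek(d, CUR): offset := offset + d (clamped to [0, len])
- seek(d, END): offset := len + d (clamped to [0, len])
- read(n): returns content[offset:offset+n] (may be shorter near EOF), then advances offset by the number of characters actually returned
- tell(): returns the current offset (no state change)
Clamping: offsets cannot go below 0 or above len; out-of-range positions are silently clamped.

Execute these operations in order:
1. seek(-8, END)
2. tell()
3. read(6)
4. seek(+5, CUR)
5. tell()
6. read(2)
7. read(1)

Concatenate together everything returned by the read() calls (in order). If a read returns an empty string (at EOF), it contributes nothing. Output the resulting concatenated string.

Answer: YFZA9Q

Derivation:
After 1 (seek(-8, END)): offset=20
After 2 (tell()): offset=20
After 3 (read(6)): returned 'YFZA9Q', offset=26
After 4 (seek(+5, CUR)): offset=28
After 5 (tell()): offset=28
After 6 (read(2)): returned '', offset=28
After 7 (read(1)): returned '', offset=28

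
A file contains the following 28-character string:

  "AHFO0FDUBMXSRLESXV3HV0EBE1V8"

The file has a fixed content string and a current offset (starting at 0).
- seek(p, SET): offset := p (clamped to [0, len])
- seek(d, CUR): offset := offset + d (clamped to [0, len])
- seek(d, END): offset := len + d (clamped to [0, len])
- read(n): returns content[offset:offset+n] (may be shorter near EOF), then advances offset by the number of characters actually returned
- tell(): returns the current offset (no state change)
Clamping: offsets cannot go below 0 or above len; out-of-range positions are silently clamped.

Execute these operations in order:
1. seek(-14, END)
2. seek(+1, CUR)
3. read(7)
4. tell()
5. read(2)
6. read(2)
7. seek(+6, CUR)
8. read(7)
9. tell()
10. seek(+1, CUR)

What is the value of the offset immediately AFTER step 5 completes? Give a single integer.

After 1 (seek(-14, END)): offset=14
After 2 (seek(+1, CUR)): offset=15
After 3 (read(7)): returned 'SXV3HV0', offset=22
After 4 (tell()): offset=22
After 5 (read(2)): returned 'EB', offset=24

Answer: 24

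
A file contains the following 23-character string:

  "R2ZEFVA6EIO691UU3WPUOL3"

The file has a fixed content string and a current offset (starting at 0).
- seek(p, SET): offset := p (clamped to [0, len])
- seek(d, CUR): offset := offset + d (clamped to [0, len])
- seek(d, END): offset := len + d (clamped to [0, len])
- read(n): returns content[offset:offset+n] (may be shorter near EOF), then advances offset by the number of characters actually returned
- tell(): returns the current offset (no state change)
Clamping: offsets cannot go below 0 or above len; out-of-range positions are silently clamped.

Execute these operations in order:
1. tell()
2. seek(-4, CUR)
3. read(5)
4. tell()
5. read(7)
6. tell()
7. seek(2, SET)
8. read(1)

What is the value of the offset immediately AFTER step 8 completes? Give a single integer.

Answer: 3

Derivation:
After 1 (tell()): offset=0
After 2 (seek(-4, CUR)): offset=0
After 3 (read(5)): returned 'R2ZEF', offset=5
After 4 (tell()): offset=5
After 5 (read(7)): returned 'VA6EIO6', offset=12
After 6 (tell()): offset=12
After 7 (seek(2, SET)): offset=2
After 8 (read(1)): returned 'Z', offset=3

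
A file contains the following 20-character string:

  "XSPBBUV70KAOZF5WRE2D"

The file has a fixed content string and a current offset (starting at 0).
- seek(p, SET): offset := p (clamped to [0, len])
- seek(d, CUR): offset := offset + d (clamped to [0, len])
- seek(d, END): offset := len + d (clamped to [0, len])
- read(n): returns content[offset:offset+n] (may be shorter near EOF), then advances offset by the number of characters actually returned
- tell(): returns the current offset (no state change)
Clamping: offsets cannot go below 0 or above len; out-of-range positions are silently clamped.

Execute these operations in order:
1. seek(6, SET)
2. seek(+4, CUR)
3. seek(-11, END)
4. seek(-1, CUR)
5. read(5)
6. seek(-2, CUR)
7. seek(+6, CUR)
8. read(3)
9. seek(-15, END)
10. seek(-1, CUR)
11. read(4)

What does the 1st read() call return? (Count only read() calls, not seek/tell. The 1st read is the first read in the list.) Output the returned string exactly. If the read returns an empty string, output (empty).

Answer: 0KAOZ

Derivation:
After 1 (seek(6, SET)): offset=6
After 2 (seek(+4, CUR)): offset=10
After 3 (seek(-11, END)): offset=9
After 4 (seek(-1, CUR)): offset=8
After 5 (read(5)): returned '0KAOZ', offset=13
After 6 (seek(-2, CUR)): offset=11
After 7 (seek(+6, CUR)): offset=17
After 8 (read(3)): returned 'E2D', offset=20
After 9 (seek(-15, END)): offset=5
After 10 (seek(-1, CUR)): offset=4
After 11 (read(4)): returned 'BUV7', offset=8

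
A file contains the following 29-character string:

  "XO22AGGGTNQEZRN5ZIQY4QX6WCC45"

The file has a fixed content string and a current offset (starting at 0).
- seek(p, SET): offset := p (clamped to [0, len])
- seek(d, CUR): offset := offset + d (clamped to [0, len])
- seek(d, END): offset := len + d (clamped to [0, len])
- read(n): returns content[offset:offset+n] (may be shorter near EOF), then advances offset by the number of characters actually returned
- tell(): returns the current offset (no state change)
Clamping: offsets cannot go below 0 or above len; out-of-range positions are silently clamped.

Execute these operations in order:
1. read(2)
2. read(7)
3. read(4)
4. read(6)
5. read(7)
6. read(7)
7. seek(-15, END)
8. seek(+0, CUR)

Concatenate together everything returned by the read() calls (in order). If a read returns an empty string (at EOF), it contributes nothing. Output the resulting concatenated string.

Answer: XO22AGGGTNQEZRN5ZIQY4QX6WCC45

Derivation:
After 1 (read(2)): returned 'XO', offset=2
After 2 (read(7)): returned '22AGGGT', offset=9
After 3 (read(4)): returned 'NQEZ', offset=13
After 4 (read(6)): returned 'RN5ZIQ', offset=19
After 5 (read(7)): returned 'Y4QX6WC', offset=26
After 6 (read(7)): returned 'C45', offset=29
After 7 (seek(-15, END)): offset=14
After 8 (seek(+0, CUR)): offset=14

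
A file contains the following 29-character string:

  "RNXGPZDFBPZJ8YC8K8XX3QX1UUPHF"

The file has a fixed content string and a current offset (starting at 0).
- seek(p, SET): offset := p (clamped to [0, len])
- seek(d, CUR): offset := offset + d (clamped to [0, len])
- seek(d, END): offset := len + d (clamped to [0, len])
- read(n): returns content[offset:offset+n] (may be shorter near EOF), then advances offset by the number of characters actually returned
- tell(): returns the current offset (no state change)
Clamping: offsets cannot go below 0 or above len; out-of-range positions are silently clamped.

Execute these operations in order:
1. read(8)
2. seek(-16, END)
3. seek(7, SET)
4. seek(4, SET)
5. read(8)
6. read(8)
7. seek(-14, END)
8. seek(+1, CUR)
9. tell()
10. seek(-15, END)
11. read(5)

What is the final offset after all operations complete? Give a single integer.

After 1 (read(8)): returned 'RNXGPZDF', offset=8
After 2 (seek(-16, END)): offset=13
After 3 (seek(7, SET)): offset=7
After 4 (seek(4, SET)): offset=4
After 5 (read(8)): returned 'PZDFBPZJ', offset=12
After 6 (read(8)): returned '8YC8K8XX', offset=20
After 7 (seek(-14, END)): offset=15
After 8 (seek(+1, CUR)): offset=16
After 9 (tell()): offset=16
After 10 (seek(-15, END)): offset=14
After 11 (read(5)): returned 'C8K8X', offset=19

Answer: 19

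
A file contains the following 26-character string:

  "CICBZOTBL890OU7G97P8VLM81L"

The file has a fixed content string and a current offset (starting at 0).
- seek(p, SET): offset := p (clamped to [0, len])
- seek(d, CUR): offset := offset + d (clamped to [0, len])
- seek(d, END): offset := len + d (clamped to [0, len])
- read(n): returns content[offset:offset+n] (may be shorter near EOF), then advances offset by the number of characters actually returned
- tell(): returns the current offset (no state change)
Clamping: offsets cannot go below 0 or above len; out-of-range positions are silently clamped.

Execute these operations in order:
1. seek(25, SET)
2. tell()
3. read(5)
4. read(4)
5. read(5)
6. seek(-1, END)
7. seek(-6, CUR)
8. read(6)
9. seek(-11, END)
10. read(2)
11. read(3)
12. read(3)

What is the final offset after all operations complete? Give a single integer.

Answer: 23

Derivation:
After 1 (seek(25, SET)): offset=25
After 2 (tell()): offset=25
After 3 (read(5)): returned 'L', offset=26
After 4 (read(4)): returned '', offset=26
After 5 (read(5)): returned '', offset=26
After 6 (seek(-1, END)): offset=25
After 7 (seek(-6, CUR)): offset=19
After 8 (read(6)): returned '8VLM81', offset=25
After 9 (seek(-11, END)): offset=15
After 10 (read(2)): returned 'G9', offset=17
After 11 (read(3)): returned '7P8', offset=20
After 12 (read(3)): returned 'VLM', offset=23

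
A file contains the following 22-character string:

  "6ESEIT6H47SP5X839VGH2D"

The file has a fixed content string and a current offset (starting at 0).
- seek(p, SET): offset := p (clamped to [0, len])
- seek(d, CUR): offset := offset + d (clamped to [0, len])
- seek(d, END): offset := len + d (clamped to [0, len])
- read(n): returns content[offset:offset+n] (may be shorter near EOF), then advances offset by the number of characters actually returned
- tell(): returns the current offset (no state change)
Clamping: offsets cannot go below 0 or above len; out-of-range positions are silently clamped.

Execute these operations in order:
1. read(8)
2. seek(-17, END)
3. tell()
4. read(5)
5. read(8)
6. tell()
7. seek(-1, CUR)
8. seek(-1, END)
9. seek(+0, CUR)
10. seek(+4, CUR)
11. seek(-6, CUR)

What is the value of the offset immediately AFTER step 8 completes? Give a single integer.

After 1 (read(8)): returned '6ESEIT6H', offset=8
After 2 (seek(-17, END)): offset=5
After 3 (tell()): offset=5
After 4 (read(5)): returned 'T6H47', offset=10
After 5 (read(8)): returned 'SP5X839V', offset=18
After 6 (tell()): offset=18
After 7 (seek(-1, CUR)): offset=17
After 8 (seek(-1, END)): offset=21

Answer: 21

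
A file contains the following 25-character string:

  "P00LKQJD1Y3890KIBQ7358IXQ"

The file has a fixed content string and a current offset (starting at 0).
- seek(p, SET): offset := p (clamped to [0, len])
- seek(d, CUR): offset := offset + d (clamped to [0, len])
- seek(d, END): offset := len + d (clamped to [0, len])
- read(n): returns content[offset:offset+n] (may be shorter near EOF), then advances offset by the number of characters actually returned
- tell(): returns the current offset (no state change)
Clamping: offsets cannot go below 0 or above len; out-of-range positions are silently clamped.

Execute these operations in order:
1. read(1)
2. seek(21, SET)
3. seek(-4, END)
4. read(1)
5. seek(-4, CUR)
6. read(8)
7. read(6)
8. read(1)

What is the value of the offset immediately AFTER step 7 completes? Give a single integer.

After 1 (read(1)): returned 'P', offset=1
After 2 (seek(21, SET)): offset=21
After 3 (seek(-4, END)): offset=21
After 4 (read(1)): returned '8', offset=22
After 5 (seek(-4, CUR)): offset=18
After 6 (read(8)): returned '7358IXQ', offset=25
After 7 (read(6)): returned '', offset=25

Answer: 25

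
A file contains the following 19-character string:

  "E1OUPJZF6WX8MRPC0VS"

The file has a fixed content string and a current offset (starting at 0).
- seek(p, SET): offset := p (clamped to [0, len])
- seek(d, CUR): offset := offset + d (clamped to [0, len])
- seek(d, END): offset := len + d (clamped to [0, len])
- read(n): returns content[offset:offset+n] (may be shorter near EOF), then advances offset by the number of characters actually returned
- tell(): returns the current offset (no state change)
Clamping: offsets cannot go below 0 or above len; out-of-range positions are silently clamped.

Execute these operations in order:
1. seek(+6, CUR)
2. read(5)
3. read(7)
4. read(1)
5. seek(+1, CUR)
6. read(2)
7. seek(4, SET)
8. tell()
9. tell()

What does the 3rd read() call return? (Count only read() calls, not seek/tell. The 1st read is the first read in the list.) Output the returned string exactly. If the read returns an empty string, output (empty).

Answer: S

Derivation:
After 1 (seek(+6, CUR)): offset=6
After 2 (read(5)): returned 'ZF6WX', offset=11
After 3 (read(7)): returned '8MRPC0V', offset=18
After 4 (read(1)): returned 'S', offset=19
After 5 (seek(+1, CUR)): offset=19
After 6 (read(2)): returned '', offset=19
After 7 (seek(4, SET)): offset=4
After 8 (tell()): offset=4
After 9 (tell()): offset=4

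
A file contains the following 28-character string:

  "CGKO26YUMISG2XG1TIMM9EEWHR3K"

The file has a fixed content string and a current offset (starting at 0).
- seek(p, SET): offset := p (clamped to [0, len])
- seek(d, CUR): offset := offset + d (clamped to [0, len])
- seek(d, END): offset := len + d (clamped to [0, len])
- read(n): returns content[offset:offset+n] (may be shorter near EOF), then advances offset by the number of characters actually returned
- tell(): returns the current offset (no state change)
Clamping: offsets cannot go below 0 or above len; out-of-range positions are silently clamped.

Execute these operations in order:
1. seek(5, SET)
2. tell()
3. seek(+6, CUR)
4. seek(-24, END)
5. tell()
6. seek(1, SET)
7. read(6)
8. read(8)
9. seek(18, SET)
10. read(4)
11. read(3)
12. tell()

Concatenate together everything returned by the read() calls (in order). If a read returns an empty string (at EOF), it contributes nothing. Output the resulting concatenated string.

After 1 (seek(5, SET)): offset=5
After 2 (tell()): offset=5
After 3 (seek(+6, CUR)): offset=11
After 4 (seek(-24, END)): offset=4
After 5 (tell()): offset=4
After 6 (seek(1, SET)): offset=1
After 7 (read(6)): returned 'GKO26Y', offset=7
After 8 (read(8)): returned 'UMISG2XG', offset=15
After 9 (seek(18, SET)): offset=18
After 10 (read(4)): returned 'MM9E', offset=22
After 11 (read(3)): returned 'EWH', offset=25
After 12 (tell()): offset=25

Answer: GKO26YUMISG2XGMM9EEWH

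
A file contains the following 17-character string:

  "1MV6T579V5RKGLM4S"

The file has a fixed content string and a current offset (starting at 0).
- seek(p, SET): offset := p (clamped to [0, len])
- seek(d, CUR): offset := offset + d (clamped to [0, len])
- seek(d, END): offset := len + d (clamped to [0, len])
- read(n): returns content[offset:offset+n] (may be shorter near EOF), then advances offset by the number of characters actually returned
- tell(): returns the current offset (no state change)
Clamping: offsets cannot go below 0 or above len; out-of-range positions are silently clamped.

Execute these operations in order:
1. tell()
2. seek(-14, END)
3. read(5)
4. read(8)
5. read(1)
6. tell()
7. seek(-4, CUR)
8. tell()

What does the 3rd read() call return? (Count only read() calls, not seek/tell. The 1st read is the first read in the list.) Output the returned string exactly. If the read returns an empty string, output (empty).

Answer: S

Derivation:
After 1 (tell()): offset=0
After 2 (seek(-14, END)): offset=3
After 3 (read(5)): returned '6T579', offset=8
After 4 (read(8)): returned 'V5RKGLM4', offset=16
After 5 (read(1)): returned 'S', offset=17
After 6 (tell()): offset=17
After 7 (seek(-4, CUR)): offset=13
After 8 (tell()): offset=13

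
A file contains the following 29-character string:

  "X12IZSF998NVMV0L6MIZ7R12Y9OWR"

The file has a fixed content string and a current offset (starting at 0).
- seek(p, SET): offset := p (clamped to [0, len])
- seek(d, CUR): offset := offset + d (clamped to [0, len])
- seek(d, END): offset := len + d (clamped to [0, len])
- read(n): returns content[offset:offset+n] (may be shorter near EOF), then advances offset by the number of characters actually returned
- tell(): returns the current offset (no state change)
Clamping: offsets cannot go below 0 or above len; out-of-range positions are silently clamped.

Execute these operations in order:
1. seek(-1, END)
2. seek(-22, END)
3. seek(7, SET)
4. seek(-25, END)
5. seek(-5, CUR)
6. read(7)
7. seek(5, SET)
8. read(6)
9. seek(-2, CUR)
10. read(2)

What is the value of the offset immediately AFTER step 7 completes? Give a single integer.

After 1 (seek(-1, END)): offset=28
After 2 (seek(-22, END)): offset=7
After 3 (seek(7, SET)): offset=7
After 4 (seek(-25, END)): offset=4
After 5 (seek(-5, CUR)): offset=0
After 6 (read(7)): returned 'X12IZSF', offset=7
After 7 (seek(5, SET)): offset=5

Answer: 5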